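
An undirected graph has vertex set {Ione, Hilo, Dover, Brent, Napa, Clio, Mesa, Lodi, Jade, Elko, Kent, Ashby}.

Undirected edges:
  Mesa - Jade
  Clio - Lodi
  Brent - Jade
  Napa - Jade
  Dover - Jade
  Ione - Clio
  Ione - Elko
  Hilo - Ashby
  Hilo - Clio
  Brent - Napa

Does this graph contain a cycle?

DFS, tracking each vertex's parent; an edge to a visited non-parent vertex closes a cycle.
Start from Dover:
visit Dover (parent –)
  visit Jade (parent Dover)
    visit Brent (parent Jade)
      visit Napa (parent Brent)
        Napa–Jade: Jade visited and ≠ parent → cycle
Cycle: Jade – Brent – Napa – Jade.

Yes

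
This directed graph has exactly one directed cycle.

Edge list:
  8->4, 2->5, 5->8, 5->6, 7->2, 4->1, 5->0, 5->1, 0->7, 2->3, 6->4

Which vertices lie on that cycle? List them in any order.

DFS with gray/black marking from 2:
2 gray
  5 gray
    0 gray
      7 gray
        7→2: 2 is gray → back edge
Back edge closes the cycle 2 → 5 → 0 → 7 → 2; its vertices are {0, 2, 5, 7}.

0, 2, 5, 7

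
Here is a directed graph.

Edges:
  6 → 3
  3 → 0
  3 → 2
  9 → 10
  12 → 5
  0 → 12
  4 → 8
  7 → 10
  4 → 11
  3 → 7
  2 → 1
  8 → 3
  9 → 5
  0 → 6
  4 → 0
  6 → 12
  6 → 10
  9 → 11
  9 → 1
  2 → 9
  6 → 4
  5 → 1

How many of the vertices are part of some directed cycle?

A vertex is on a directed cycle iff it belongs to a strongly connected component of size ≥ 2 (or has a self-loop).
The vertices on cycles are {0, 3, 4, 6, 8} — 5 in total.

5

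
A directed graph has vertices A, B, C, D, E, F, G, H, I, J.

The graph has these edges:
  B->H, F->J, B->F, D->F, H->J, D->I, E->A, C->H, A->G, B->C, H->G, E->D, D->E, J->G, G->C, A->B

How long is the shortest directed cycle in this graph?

For each vertex v, BFS finds the shortest path from v back to v.
The shortest such closed walk is E → D → E, length 2.

2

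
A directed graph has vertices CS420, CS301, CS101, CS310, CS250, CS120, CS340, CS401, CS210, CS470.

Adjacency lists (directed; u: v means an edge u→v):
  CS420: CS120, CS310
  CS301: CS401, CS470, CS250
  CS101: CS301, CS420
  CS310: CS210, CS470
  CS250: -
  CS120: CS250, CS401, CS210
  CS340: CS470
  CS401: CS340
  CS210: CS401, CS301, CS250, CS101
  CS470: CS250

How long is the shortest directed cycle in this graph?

For each vertex v, BFS finds the shortest path from v back to v.
The shortest such closed walk is CS210 → CS101 → CS420 → CS120 → CS210, length 4.

4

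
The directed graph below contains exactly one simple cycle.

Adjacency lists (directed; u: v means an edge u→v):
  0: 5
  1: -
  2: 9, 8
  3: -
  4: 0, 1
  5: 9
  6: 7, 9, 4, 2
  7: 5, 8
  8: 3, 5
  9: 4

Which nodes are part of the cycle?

DFS with gray/black marking from 4:
4 gray
  0 gray
    5 gray
      9 gray
        9→4: 4 is gray → back edge
Back edge closes the cycle 4 → 0 → 5 → 9 → 4; its vertices are {0, 4, 5, 9}.

0, 4, 5, 9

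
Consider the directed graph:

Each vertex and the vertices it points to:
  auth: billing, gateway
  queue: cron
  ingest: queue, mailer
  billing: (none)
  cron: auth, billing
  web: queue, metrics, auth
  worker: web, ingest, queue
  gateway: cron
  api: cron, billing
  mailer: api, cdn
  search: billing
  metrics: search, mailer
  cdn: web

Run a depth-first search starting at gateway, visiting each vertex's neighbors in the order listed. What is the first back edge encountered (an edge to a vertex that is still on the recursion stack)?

auth→gateway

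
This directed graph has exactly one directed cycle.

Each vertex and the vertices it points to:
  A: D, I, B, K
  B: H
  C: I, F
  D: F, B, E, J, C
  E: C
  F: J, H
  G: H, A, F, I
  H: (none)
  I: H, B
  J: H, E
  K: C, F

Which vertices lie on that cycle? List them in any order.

C, E, F, J

DFS with gray/black marking from J:
J gray
  H gray
  H black
  E gray
    C gray
      I gray
        I→H: H black — skip
        B gray
          B→H: H black — skip
        B black
      I black
      F gray
        F→J: J is gray → back edge
Back edge closes the cycle J → E → C → F → J; its vertices are {C, E, F, J}.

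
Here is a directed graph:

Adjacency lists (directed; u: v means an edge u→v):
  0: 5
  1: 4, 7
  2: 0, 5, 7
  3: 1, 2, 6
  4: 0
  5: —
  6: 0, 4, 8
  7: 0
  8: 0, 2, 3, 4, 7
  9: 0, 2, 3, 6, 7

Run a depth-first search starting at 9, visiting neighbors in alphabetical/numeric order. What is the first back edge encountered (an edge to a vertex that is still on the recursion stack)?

DFS from 9 (visiting neighbors in alphabetical/numeric order); mark gray on enter, black on exit:
9 gray
  0 gray
    5 gray
    5 black
  0 black
  2 gray
    2→0: 0 black — skip
    2→5: 5 black — skip
    7 gray
      7→0: 0 black — skip
    7 black
  2 black
  3 gray
    1 gray
      4 gray
        4→0: 0 black — skip
      4 black
      1→7: 7 black — skip
    1 black
    3→2: 2 black — skip
    6 gray
      6→0: 0 black — skip
      6→4: 4 black — skip
      8 gray
        8→0: 0 black — skip
        8→2: 2 black — skip
        8→3: 3 is gray → back edge
First back edge: 8 → 3.

8→3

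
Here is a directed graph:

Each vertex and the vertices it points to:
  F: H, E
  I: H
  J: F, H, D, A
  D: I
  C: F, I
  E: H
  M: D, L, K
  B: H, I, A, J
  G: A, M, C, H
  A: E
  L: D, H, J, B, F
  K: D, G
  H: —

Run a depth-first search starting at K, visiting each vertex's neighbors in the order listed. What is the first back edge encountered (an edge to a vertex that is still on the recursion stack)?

DFS from K (visiting each vertex's neighbors in the order listed); mark gray on enter, black on exit:
K gray
  D gray
    I gray
      H gray
      H black
    I black
  D black
  G gray
    A gray
      E gray
        E→H: H black — skip
      E black
    A black
    M gray
      M→D: D black — skip
      L gray
        L→D: D black — skip
        L→H: H black — skip
        J gray
          F gray
            F→H: H black — skip
            F→E: E black — skip
          F black
          J→H: H black — skip
          J→D: D black — skip
          J→A: A black — skip
        J black
        B gray
          B→H: H black — skip
          B→I: I black — skip
          B→A: A black — skip
          B→J: J black — skip
        B black
        L→F: F black — skip
      L black
      M→K: K is gray → back edge
First back edge: M → K.

M→K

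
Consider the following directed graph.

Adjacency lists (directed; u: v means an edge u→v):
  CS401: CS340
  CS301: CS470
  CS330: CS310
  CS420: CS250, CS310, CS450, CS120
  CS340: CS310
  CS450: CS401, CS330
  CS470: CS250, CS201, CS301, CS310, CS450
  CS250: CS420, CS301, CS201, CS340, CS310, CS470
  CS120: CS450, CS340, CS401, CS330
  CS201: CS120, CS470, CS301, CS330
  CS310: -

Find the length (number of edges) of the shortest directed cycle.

2

For each vertex v, BFS finds the shortest path from v back to v.
The shortest such closed walk is CS250 → CS470 → CS250, length 2.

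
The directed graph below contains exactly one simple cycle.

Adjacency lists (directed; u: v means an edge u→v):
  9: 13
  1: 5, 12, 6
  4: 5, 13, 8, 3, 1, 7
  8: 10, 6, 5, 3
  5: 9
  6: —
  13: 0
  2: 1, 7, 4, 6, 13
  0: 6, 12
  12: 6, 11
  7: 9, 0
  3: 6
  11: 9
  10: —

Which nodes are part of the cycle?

0, 9, 11, 12, 13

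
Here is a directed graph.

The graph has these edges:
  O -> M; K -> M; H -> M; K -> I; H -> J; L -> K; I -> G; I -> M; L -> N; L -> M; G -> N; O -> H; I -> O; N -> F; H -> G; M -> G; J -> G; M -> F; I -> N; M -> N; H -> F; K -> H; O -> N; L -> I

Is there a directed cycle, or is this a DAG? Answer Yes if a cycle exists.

No

DFS with white/gray/black marking, starting from H:
H gray
  G gray
    N gray
      F gray
      F black
    N black
  G black
  H→F: F black — skip
  M gray
    M→G: G black — skip
    M→N: N black — skip
    M→F: F black — skip
  M black
  J gray
    J→G: G black — skip
  J black
H black
I gray
  I→N: N black — skip
  O gray
    O→H: H black — skip
    O→M: M black — skip
    O→N: N black — skip
  O black
  I→G: G black — skip
  I→M: M black — skip
I black
K gray
  K→I: I black — skip
  K→H: H black — skip
  K→M: M black — skip
K black
L gray
  L→I: I black — skip
  L→K: K black — skip
  L→N: N black — skip
  L→M: M black — skip
L black
Every edge goes to a white or black vertex — no back edge, so the graph is acyclic.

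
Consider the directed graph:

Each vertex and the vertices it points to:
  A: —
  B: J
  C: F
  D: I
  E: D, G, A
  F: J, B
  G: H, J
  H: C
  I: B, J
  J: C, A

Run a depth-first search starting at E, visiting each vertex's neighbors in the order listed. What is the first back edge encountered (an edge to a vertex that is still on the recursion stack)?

DFS from E (visiting each vertex's neighbors in the order listed); mark gray on enter, black on exit:
E gray
  D gray
    I gray
      B gray
        J gray
          C gray
            F gray
              F→J: J is gray → back edge
First back edge: F → J.

F->J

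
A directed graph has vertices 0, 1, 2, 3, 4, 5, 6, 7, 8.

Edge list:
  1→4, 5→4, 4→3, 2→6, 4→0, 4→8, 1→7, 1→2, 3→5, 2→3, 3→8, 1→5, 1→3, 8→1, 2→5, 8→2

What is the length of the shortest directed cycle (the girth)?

For each vertex v, BFS finds the shortest path from v back to v.
The shortest such closed walk is 4 → 3 → 5 → 4, length 3.

3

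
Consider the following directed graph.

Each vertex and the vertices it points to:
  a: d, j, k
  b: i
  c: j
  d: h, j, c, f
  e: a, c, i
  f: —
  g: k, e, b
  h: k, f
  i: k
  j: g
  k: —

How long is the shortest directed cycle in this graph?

For each vertex v, BFS finds the shortest path from v back to v.
The shortest such closed walk is j → g → e → a → j, length 4.

4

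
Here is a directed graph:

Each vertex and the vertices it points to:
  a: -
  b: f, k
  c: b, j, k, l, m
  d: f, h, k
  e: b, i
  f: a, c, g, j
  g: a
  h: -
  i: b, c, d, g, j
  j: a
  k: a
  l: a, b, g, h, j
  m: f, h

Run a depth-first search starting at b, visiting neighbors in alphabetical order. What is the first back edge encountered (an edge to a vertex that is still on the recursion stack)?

c->b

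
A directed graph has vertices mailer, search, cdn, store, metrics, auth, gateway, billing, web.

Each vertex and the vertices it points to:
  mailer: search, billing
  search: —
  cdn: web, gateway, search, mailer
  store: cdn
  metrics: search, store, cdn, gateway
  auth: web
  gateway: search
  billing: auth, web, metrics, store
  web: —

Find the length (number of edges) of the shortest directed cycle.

4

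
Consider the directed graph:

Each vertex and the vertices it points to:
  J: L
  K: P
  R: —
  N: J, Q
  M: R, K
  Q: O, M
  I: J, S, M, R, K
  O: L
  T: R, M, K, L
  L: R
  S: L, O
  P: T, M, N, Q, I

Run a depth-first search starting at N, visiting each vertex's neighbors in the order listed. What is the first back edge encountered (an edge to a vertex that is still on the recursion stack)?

T->M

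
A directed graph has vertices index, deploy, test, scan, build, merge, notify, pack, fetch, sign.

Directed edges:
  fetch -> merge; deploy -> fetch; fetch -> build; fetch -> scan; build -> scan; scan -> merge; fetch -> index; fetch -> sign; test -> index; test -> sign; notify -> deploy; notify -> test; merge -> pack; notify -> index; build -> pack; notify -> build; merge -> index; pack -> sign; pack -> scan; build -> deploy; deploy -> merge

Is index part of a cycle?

No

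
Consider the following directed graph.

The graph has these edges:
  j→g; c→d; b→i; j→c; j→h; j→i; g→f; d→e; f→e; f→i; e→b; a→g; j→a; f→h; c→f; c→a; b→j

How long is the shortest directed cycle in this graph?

For each vertex v, BFS finds the shortest path from v back to v.
The shortest such closed walk is j → c → f → e → b → j, length 5.

5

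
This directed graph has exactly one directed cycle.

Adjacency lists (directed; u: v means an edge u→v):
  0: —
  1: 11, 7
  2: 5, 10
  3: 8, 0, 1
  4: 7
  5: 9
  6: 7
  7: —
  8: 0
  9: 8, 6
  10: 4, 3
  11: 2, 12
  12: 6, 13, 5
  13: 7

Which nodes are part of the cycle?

1, 2, 3, 10, 11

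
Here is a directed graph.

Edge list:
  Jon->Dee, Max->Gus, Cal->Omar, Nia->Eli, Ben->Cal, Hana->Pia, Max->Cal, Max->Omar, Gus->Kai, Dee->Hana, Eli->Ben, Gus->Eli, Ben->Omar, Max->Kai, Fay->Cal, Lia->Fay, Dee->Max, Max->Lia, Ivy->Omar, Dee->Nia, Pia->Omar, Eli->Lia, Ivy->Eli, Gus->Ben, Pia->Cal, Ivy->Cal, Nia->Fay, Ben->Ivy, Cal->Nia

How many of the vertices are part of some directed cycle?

A vertex is on a directed cycle iff it belongs to a strongly connected component of size ≥ 2 (or has a self-loop).
The vertices on cycles are {Ben, Cal, Eli, Fay, Ivy, Lia, Nia} — 7 in total.

7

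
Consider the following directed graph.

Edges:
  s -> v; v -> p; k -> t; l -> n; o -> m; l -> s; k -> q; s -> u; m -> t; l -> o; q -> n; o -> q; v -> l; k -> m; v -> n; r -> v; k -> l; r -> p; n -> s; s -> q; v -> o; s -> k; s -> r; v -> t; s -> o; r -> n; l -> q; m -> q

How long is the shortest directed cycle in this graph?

For each vertex v, BFS finds the shortest path from v back to v.
The shortest such closed walk is s → q → n → s, length 3.

3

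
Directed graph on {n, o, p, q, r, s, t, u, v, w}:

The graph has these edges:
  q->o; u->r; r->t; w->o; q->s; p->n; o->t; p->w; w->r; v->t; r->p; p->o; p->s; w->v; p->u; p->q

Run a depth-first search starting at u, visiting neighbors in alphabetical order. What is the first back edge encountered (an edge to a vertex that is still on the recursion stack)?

DFS from u (visiting neighbors in alphabetical order); mark gray on enter, black on exit:
u gray
  r gray
    p gray
      n gray
      n black
      o gray
        t gray
        t black
      o black
      q gray
        q→o: o black — skip
        s gray
        s black
      q black
      p→s: s black — skip
      p→u: u is gray → back edge
First back edge: p → u.

p→u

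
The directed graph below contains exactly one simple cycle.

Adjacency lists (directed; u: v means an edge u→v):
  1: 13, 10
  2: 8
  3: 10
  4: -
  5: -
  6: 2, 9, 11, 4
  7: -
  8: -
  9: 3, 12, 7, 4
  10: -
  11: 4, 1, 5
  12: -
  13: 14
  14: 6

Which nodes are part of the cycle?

1, 6, 11, 13, 14

DFS with gray/black marking from 14:
14 gray
  6 gray
    2 gray
      8 gray
      8 black
    2 black
    9 gray
      3 gray
        10 gray
        10 black
      3 black
      12 gray
      12 black
      7 gray
      7 black
      4 gray
      4 black
    9 black
    11 gray
      11→4: 4 black — skip
      1 gray
        13 gray
          13→14: 14 is gray → back edge
Back edge closes the cycle 14 → 6 → 11 → 1 → 13 → 14; its vertices are {1, 6, 11, 13, 14}.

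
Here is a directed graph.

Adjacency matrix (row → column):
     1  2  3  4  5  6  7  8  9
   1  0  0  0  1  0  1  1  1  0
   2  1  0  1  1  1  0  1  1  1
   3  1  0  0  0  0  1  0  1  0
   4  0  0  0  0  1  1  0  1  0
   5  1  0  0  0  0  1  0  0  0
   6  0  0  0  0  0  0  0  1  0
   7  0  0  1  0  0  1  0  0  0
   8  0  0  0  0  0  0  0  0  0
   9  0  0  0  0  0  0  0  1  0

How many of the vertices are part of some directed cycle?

5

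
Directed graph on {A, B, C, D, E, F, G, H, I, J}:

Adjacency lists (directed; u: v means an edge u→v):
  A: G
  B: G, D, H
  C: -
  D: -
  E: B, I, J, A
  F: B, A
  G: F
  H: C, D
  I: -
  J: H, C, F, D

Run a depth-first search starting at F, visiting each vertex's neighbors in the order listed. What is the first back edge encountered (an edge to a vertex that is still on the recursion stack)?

DFS from F (visiting each vertex's neighbors in the order listed); mark gray on enter, black on exit:
F gray
  B gray
    G gray
      G→F: F is gray → back edge
First back edge: G → F.

G→F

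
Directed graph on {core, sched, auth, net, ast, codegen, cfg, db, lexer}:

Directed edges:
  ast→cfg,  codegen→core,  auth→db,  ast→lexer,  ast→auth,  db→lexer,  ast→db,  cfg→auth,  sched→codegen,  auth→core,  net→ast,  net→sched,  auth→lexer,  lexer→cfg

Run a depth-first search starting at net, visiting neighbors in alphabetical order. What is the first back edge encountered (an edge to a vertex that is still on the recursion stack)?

cfg→auth

DFS from net (visiting neighbors in alphabetical order); mark gray on enter, black on exit:
net gray
  ast gray
    auth gray
      core gray
      core black
      db gray
        lexer gray
          cfg gray
            cfg→auth: auth is gray → back edge
First back edge: cfg → auth.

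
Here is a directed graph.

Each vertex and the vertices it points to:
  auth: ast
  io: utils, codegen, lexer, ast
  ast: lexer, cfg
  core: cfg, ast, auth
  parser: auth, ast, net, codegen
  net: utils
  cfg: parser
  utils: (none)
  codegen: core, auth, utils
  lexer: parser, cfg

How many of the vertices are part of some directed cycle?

A vertex is on a directed cycle iff it belongs to a strongly connected component of size ≥ 2 (or has a self-loop).
The vertices on cycles are {ast, cfg, auth, core, lexer, parser, codegen} — 7 in total.

7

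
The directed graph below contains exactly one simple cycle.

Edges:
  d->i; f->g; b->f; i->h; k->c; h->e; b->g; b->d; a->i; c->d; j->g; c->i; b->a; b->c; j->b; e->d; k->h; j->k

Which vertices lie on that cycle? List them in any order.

DFS with gray/black marking from h:
h gray
  e gray
    d gray
      i gray
        i→h: h is gray → back edge
Back edge closes the cycle h → e → d → i → h; its vertices are {d, e, h, i}.

d, e, h, i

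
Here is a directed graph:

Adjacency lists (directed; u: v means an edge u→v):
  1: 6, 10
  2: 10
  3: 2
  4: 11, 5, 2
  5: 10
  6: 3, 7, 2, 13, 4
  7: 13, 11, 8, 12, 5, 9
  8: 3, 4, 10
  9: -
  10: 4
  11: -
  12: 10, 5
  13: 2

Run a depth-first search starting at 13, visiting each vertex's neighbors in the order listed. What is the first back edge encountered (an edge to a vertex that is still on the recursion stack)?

DFS from 13 (visiting each vertex's neighbors in the order listed); mark gray on enter, black on exit:
13 gray
  2 gray
    10 gray
      4 gray
        11 gray
        11 black
        5 gray
          5→10: 10 is gray → back edge
First back edge: 5 → 10.

5→10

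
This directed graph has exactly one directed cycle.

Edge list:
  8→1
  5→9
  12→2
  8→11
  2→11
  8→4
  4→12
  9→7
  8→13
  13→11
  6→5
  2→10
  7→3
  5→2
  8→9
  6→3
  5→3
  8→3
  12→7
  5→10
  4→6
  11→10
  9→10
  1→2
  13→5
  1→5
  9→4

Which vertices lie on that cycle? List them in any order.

4, 5, 6, 9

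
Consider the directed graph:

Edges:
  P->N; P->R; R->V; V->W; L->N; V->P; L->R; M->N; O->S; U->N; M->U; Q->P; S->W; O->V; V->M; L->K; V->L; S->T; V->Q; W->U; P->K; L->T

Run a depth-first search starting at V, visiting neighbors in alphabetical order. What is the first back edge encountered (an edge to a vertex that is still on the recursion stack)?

R→V

DFS from V (visiting neighbors in alphabetical order); mark gray on enter, black on exit:
V gray
  L gray
    K gray
    K black
    N gray
    N black
    R gray
      R→V: V is gray → back edge
First back edge: R → V.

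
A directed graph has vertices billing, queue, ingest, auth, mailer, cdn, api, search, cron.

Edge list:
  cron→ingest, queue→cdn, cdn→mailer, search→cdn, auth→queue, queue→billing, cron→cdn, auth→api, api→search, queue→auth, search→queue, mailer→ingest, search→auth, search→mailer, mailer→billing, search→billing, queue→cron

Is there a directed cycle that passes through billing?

No

billing lies on a cycle iff there is a path from billing back to itself.
Exploring from billing, it never reaches itself; equivalently, its strongly connected component is a singleton.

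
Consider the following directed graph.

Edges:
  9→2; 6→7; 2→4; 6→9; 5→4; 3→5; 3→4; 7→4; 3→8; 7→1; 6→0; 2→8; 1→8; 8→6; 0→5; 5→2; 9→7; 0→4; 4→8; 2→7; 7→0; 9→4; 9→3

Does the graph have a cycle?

Yes

DFS with white/gray/black marking, starting from 0:
0 gray
  4 gray
    8 gray
      6 gray
        9 gray
          2 gray
            2→8: 8 is gray → back edge
Back edge found, so a cycle exists: 8 → 6 → 9 → 2 → 8.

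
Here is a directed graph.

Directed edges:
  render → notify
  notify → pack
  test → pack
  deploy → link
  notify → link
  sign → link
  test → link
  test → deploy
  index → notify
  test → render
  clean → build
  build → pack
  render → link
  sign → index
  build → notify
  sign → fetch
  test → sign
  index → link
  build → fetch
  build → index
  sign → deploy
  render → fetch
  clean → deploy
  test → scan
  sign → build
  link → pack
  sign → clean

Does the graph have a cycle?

DFS with white/gray/black marking, starting from pack:
pack gray
pack black
index gray
  link gray
    link→pack: pack black — skip
  link black
  notify gray
    notify→pack: pack black — skip
    notify→link: link black — skip
  notify black
index black
render gray
  fetch gray
  fetch black
  render→link: link black — skip
  render→notify: notify black — skip
render black
clean gray
  build gray
    build→fetch: fetch black — skip
    build→notify: notify black — skip
    build→pack: pack black — skip
    build→index: index black — skip
  build black
  deploy gray
    deploy→link: link black — skip
  deploy black
clean black
scan gray
scan black
test gray
  test→render: render black — skip
  sign gray
    sign→deploy: deploy black — skip
    sign→link: link black — skip
    sign→build: build black — skip
    sign→index: index black — skip
    sign→fetch: fetch black — skip
    sign→clean: clean black — skip
  sign black
  test→deploy: deploy black — skip
  test→scan: scan black — skip
  test→pack: pack black — skip
  test→link: link black — skip
test black
Every edge goes to a white or black vertex — no back edge, so the graph is acyclic.

No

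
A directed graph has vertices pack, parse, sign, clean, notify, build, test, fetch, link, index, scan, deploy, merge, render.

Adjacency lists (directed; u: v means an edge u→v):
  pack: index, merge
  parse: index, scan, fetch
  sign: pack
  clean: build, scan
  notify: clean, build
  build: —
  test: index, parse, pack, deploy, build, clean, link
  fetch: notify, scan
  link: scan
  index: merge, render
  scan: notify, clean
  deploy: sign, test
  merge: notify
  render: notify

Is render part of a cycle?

render lies on a cycle iff there is a path from render back to itself.
Exploring from render, it never reaches itself; equivalently, its strongly connected component is a singleton.

No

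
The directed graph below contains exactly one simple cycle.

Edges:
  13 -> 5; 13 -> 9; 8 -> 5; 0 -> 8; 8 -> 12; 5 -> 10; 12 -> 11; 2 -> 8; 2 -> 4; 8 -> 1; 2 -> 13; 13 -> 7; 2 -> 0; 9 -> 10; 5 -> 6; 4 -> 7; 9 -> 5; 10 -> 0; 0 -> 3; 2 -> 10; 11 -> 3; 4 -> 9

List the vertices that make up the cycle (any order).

DFS with gray/black marking from 8:
8 gray
  12 gray
    11 gray
      3 gray
      3 black
    11 black
  12 black
  1 gray
  1 black
  5 gray
    6 gray
    6 black
    10 gray
      0 gray
        0→8: 8 is gray → back edge
Back edge closes the cycle 8 → 5 → 10 → 0 → 8; its vertices are {0, 5, 8, 10}.

0, 5, 8, 10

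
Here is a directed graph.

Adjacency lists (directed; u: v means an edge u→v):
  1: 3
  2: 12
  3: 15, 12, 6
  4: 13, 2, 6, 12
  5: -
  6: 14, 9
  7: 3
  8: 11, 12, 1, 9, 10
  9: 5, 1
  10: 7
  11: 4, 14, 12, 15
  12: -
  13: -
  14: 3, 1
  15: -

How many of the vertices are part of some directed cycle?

A vertex is on a directed cycle iff it belongs to a strongly connected component of size ≥ 2 (or has a self-loop).
The vertices on cycles are {1, 3, 6, 9, 14} — 5 in total.

5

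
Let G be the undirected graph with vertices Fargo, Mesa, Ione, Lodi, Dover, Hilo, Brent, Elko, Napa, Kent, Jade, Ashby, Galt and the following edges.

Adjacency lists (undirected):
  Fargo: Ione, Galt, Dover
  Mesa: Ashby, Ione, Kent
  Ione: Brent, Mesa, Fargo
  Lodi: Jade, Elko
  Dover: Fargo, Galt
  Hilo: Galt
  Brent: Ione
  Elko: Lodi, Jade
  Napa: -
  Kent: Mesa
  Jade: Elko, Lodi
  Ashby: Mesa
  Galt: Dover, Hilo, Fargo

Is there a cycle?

Yes

DFS, tracking each vertex's parent; an edge to a visited non-parent vertex closes a cycle.
Start from Galt:
visit Galt (parent –)
  visit Dover (parent Galt)
    visit Fargo (parent Dover)
      visit Ione (parent Fargo)
        visit Brent (parent Ione)
          Brent–Ione: parent, skip
        visit Mesa (parent Ione)
          visit Ashby (parent Mesa)
            Ashby–Mesa: parent, skip
          Mesa–Ione: parent, skip
          visit Kent (parent Mesa)
            Kent–Mesa: parent, skip
        Ione–Fargo: parent, skip
      Fargo–Galt: Galt visited and ≠ parent → cycle
Cycle: Galt – Dover – Fargo – Galt.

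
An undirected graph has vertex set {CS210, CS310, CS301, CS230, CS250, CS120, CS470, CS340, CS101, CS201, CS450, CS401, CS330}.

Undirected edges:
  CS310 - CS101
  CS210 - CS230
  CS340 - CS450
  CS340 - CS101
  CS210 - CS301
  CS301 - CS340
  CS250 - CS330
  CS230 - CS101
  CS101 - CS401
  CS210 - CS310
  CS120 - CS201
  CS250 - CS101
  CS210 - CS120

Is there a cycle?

DFS, tracking each vertex's parent; an edge to a visited non-parent vertex closes a cycle.
Start from CS210:
visit CS210 (parent –)
  visit CS120 (parent CS210)
    visit CS201 (parent CS120)
      CS201–CS120: parent, skip
    CS120–CS210: parent, skip
  visit CS301 (parent CS210)
    CS301–CS210: parent, skip
    visit CS340 (parent CS301)
      CS340–CS301: parent, skip
      visit CS101 (parent CS340)
        visit CS230 (parent CS101)
          CS230–CS210: CS210 visited and ≠ parent → cycle
Cycle: CS210 – CS301 – CS340 – CS101 – CS230 – CS210.

Yes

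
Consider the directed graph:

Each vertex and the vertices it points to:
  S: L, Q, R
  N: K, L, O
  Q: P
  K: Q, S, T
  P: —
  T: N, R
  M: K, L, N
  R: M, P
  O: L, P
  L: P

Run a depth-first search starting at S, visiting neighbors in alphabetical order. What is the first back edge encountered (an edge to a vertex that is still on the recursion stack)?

DFS from S (visiting neighbors in alphabetical order); mark gray on enter, black on exit:
S gray
  L gray
    P gray
    P black
  L black
  Q gray
    Q→P: P black — skip
  Q black
  R gray
    M gray
      K gray
        K→Q: Q black — skip
        K→S: S is gray → back edge
First back edge: K → S.

K->S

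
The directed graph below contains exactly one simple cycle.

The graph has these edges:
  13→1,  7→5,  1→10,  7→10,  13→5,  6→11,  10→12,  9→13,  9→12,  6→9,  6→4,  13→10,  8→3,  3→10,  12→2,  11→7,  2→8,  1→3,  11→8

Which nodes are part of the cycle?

2, 3, 8, 10, 12

DFS with gray/black marking from 12:
12 gray
  2 gray
    8 gray
      3 gray
        10 gray
          10→12: 12 is gray → back edge
Back edge closes the cycle 12 → 2 → 8 → 3 → 10 → 12; its vertices are {2, 3, 8, 10, 12}.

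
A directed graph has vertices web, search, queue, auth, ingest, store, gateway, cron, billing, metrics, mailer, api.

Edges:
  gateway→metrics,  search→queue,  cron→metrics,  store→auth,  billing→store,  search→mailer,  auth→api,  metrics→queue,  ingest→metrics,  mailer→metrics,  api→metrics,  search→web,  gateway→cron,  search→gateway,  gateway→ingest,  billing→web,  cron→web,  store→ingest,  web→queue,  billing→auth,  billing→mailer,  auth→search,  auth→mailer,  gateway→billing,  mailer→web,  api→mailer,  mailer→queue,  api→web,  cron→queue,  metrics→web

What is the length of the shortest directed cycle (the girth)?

4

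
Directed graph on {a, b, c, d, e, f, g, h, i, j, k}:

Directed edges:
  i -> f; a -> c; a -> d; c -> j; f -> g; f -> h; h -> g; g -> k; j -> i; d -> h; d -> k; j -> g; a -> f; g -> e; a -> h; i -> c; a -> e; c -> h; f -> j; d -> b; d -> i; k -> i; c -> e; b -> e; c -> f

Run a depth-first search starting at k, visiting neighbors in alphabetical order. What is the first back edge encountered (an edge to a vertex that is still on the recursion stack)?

DFS from k (visiting neighbors in alphabetical order); mark gray on enter, black on exit:
k gray
  i gray
    c gray
      e gray
      e black
      f gray
        g gray
          g→e: e black — skip
          g→k: k is gray → back edge
First back edge: g → k.

g→k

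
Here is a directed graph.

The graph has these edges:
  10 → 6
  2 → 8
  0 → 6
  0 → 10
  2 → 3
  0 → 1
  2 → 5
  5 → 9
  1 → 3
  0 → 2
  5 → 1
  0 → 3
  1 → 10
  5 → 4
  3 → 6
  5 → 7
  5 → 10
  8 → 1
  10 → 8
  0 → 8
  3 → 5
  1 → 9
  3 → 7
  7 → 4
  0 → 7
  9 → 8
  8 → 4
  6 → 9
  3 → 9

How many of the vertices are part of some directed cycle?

A vertex is on a directed cycle iff it belongs to a strongly connected component of size ≥ 2 (or has a self-loop).
The vertices on cycles are {1, 3, 5, 6, 8, 9, 10} — 7 in total.

7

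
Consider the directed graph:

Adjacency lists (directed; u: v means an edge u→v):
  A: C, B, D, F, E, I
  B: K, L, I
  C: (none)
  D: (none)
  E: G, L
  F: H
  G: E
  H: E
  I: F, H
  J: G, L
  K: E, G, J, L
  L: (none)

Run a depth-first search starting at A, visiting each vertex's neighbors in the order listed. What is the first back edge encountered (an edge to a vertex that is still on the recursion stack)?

G→E

DFS from A (visiting each vertex's neighbors in the order listed); mark gray on enter, black on exit:
A gray
  C gray
  C black
  B gray
    K gray
      E gray
        G gray
          G→E: E is gray → back edge
First back edge: G → E.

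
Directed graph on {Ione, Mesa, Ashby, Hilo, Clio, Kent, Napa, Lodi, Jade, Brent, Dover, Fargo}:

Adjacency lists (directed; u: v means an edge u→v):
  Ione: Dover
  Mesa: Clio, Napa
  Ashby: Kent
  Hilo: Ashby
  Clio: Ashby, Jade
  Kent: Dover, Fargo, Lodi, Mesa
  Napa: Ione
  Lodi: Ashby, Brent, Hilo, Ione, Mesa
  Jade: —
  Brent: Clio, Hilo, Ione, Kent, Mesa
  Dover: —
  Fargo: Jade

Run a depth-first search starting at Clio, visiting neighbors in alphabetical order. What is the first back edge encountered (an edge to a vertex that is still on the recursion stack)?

Lodi→Ashby

DFS from Clio (visiting neighbors in alphabetical order); mark gray on enter, black on exit:
Clio gray
  Ashby gray
    Kent gray
      Dover gray
      Dover black
      Fargo gray
        Jade gray
        Jade black
      Fargo black
      Lodi gray
        Lodi→Ashby: Ashby is gray → back edge
First back edge: Lodi → Ashby.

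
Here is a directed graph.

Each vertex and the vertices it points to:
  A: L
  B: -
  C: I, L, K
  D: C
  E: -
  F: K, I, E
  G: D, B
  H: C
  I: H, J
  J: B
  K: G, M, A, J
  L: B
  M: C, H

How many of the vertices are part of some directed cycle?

A vertex is on a directed cycle iff it belongs to a strongly connected component of size ≥ 2 (or has a self-loop).
The vertices on cycles are {C, D, G, H, I, K, M} — 7 in total.

7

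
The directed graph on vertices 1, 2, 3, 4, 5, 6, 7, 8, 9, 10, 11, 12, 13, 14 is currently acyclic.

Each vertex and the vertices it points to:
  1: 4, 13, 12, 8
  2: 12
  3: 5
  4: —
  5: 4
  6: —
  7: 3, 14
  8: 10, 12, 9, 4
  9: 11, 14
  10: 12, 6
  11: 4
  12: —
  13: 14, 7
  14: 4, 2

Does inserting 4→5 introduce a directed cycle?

Yes

Adding 4→5 creates a cycle iff 5 can already reach 4.
Path from 5: 5 → 4.
So 5 → … → 4 → 5 is a cycle.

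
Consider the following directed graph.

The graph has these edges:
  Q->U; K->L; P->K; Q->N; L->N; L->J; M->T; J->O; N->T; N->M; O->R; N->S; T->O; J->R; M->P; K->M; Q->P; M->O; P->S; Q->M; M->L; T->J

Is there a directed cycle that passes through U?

No

U lies on a cycle iff there is a path from U back to itself.
Exploring from U, it never reaches itself; equivalently, its strongly connected component is a singleton.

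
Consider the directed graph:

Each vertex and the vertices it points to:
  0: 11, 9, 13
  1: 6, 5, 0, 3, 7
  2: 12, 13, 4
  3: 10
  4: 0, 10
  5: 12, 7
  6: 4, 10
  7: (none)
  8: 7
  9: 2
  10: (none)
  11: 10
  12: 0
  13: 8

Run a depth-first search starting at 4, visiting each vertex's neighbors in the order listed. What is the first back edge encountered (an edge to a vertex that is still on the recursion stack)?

12->0

DFS from 4 (visiting each vertex's neighbors in the order listed); mark gray on enter, black on exit:
4 gray
  0 gray
    11 gray
      10 gray
      10 black
    11 black
    9 gray
      2 gray
        12 gray
          12→0: 0 is gray → back edge
First back edge: 12 → 0.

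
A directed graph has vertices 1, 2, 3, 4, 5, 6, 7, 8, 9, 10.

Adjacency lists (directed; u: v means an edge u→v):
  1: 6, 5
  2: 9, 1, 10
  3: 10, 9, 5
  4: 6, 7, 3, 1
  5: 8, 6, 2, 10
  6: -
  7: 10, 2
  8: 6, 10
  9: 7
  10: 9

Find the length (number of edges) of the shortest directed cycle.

For each vertex v, BFS finds the shortest path from v back to v.
The shortest such closed walk is 1 → 5 → 2 → 1, length 3.

3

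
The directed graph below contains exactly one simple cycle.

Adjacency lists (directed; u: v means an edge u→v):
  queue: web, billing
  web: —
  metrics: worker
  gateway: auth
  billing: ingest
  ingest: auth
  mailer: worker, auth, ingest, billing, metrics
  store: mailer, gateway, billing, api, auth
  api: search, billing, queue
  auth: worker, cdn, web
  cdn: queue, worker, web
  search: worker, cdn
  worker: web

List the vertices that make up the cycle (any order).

DFS with gray/black marking from billing:
billing gray
  ingest gray
    auth gray
      worker gray
        web gray
        web black
      worker black
      cdn gray
        queue gray
          queue→web: web black — skip
          queue→billing: billing is gray → back edge
Back edge closes the cycle billing → ingest → auth → cdn → queue → billing; its vertices are {cdn, auth, queue, ingest, billing}.

cdn, auth, queue, ingest, billing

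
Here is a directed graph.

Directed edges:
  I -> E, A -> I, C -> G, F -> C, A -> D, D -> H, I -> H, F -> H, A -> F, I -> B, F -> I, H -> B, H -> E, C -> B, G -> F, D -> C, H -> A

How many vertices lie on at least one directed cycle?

7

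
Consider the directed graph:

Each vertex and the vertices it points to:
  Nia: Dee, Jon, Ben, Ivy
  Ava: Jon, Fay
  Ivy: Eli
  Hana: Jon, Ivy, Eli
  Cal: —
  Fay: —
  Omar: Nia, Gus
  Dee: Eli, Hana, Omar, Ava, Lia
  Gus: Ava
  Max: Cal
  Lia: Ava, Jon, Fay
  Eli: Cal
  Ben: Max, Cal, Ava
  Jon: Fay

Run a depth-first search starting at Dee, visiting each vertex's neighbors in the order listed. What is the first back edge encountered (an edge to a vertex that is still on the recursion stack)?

Nia→Dee

DFS from Dee (visiting each vertex's neighbors in the order listed); mark gray on enter, black on exit:
Dee gray
  Eli gray
    Cal gray
    Cal black
  Eli black
  Hana gray
    Jon gray
      Fay gray
      Fay black
    Jon black
    Ivy gray
      Ivy→Eli: Eli black — skip
    Ivy black
    Hana→Eli: Eli black — skip
  Hana black
  Omar gray
    Nia gray
      Nia→Dee: Dee is gray → back edge
First back edge: Nia → Dee.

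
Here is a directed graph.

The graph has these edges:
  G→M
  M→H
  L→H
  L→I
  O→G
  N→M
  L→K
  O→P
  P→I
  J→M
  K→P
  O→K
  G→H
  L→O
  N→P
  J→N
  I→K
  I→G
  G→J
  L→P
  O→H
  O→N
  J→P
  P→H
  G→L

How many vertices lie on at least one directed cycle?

8

A vertex is on a directed cycle iff it belongs to a strongly connected component of size ≥ 2 (or has a self-loop).
The vertices on cycles are {G, I, J, K, L, N, O, P} — 8 in total.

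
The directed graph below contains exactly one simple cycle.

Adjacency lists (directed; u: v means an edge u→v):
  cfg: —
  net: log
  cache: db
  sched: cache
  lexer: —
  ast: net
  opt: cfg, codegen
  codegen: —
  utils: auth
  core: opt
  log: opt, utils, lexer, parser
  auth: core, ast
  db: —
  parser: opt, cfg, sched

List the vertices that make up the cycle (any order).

ast, log, net, auth, utils

DFS with gray/black marking from log:
log gray
  opt gray
    cfg gray
    cfg black
    codegen gray
    codegen black
  opt black
  utils gray
    auth gray
      core gray
        core→opt: opt black — skip
      core black
      ast gray
        net gray
          net→log: log is gray → back edge
Back edge closes the cycle log → utils → auth → ast → net → log; its vertices are {ast, log, net, auth, utils}.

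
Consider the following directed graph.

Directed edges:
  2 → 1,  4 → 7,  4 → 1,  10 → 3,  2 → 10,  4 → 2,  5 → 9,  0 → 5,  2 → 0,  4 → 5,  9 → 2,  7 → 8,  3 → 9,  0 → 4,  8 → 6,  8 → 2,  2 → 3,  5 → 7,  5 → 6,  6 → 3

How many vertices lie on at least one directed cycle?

A vertex is on a directed cycle iff it belongs to a strongly connected component of size ≥ 2 (or has a self-loop).
The vertices on cycles are {0, 2, 3, 4, 5, 6, 7, 8, 9, 10} — 10 in total.

10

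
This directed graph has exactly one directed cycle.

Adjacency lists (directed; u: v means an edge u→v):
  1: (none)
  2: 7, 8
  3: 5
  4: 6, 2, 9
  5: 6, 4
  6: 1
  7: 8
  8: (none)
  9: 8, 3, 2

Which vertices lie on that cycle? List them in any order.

3, 4, 5, 9

DFS with gray/black marking from 5:
5 gray
  6 gray
    1 gray
    1 black
  6 black
  4 gray
    4→6: 6 black — skip
    2 gray
      7 gray
        8 gray
        8 black
      7 black
      2→8: 8 black — skip
    2 black
    9 gray
      9→8: 8 black — skip
      3 gray
        3→5: 5 is gray → back edge
Back edge closes the cycle 5 → 4 → 9 → 3 → 5; its vertices are {3, 4, 5, 9}.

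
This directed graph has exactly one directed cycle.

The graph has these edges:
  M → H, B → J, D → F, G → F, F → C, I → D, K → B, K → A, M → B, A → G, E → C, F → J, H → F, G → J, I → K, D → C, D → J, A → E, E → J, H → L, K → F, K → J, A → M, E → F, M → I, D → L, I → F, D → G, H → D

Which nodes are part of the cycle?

DFS with gray/black marking from A:
A gray
  E gray
    J gray
    J black
    F gray
      C gray
      C black
      F→J: J black — skip
    F black
    E→C: C black — skip
  E black
  M gray
    I gray
      I→F: F black — skip
      D gray
        D→C: C black — skip
        D→F: F black — skip
        D→J: J black — skip
        L gray
        L black
        G gray
          G→F: F black — skip
          G→J: J black — skip
        G black
      D black
      K gray
        B gray
          B→J: J black — skip
        B black
        K→A: A is gray → back edge
Back edge closes the cycle A → M → I → K → A; its vertices are {A, I, K, M}.

A, I, K, M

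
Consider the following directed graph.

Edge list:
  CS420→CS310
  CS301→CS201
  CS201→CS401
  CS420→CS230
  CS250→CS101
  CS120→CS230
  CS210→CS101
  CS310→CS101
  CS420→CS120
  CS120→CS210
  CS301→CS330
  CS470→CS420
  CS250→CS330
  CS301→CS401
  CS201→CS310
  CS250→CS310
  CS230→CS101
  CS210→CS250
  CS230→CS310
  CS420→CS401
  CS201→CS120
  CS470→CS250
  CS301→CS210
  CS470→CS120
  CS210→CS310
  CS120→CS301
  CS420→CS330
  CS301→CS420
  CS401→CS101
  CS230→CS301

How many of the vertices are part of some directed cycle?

A vertex is on a directed cycle iff it belongs to a strongly connected component of size ≥ 2 (or has a self-loop).
The vertices on cycles are {CS120, CS201, CS230, CS301, CS420} — 5 in total.

5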